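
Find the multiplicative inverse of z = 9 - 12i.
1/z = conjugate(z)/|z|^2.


|z|^2 = 81+144 = 225
1/z = (9 + 12i)/225

1/z = 0.0400 + 0.0533i


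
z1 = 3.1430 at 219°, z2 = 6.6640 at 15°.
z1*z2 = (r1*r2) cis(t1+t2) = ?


r = 3.1430 * 6.6640 = 20.9450
theta = 219° + 15° = 234° = 234° (mod 360)

20.9450 cis(234°)


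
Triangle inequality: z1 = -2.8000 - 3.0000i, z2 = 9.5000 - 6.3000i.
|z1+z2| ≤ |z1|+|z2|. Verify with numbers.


|z1| = sqrt((-2.8)^2 + (-3)^2) = sqrt(16.84) = 4.1037
|z2| = sqrt(9.5^2 + (-6.3)^2) = sqrt(129.94) = 11.3991
z1+z2 = 6.7000 - 9.3000i
|z1+z2| = sqrt(131.38) = 11.4621
|z1|+|z2| = 4.1037 + 11.3991 = 15.5028

|z1+z2| = 11.4621 ≤ |z1|+|z2| = 15.5028 (verified)


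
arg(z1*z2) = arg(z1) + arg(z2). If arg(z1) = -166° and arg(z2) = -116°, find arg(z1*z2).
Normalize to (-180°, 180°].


arg(z1*z2) = -166° - 116° = -282°
Normalized to (-180°, 180°]: 78°

78°


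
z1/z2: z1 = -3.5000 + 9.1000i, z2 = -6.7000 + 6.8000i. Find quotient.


Conjugate of z2 = -6.7000 - 6.8000i
Numerator: (-3.5000 + 9.1000i)(-6.7000 - 6.8000i) = 85.3300 - 37.1700i
Denominator: (-6.7)^2 + 6.8^2 = 91.13
Result = (85.3300 - 37.1700i)/91.13

0.9364 - 0.4079i


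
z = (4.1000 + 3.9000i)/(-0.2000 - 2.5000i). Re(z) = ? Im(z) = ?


Multiply by conjugate: (4.1000 + 3.9000i)(-0.2000 + 2.5000i) / ((-0.2)^2 + (-2.5)^2)
Numerator real = 4.1*(-0.2) + 3.9*(-2.5) = -10.57
Numerator imag = 3.9*(-0.2) - 4.1*(-2.5) = 9.47
Denominator = 6.29
Re(z) = -10.57/6.29 = -1.6804
Im(z) = 9.47/6.29 = 1.5056

Re(z) = -1.6804, Im(z) = 1.5056


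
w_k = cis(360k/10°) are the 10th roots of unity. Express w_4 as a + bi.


Angle = 360*4/10 = 144°
a = cos(144°) = -0.8090
b = sin(144°) = 0.5878

-0.8090 + 0.5878i


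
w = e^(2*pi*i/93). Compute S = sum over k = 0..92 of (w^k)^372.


The roots are w_k = w^k with w = e^(2*pi*i/93), and (w^k)^372 = (w^372)^k.
So S = 1 + u + u^2 + ... + u^(92) with u = w^372.
372 = 4*93 + 0, so 372 is a multiple of 93 and u = (w^93)^4 = 1.
Every one of the 93 terms equals 1: S = 93

S = 93


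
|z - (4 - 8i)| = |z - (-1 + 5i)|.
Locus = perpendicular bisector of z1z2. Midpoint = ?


Equal distances means the locus is the perpendicular bisector of z1 and z2.
Midpoint = ((4+(-1))/2, (-8+5)/2) = (1.5000, -1.5000)

Perpendicular bisector through (1.5000, -1.5000)


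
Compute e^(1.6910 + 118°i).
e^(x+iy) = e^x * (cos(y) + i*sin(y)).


e^1.6910 = 5.4249
cos(118°) = -0.46947
sin(118°) = 0.88295
Real = 5.4249*(-0.46947) = -2.5468
Imag = 5.4249*0.88295 = 4.7899

-2.5468 + 4.7899i


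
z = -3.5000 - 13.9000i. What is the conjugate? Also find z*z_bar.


z_bar = -3.5000 + 13.9000i
z*z_bar = (-3.5)^2 + (-13.9)^2 = 12.25 + 193.21 = 205.46

z_bar = -3.5000 + 13.9000i, z*z_bar = 205.46


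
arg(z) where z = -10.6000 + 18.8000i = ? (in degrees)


Re = -10.6, Im = 18.8
arg = atan2(18.8, -10.6) = 119.4156 degrees

arg(z) = 119.4156 degrees


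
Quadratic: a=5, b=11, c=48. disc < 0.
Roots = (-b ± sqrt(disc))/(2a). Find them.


disc = 11^2 - 4*5*48 = 121 - 960 = -839
sqrt(|disc|) = sqrt(839) = 28.9655
Real part = -11/(2*5) = -1.1000
Imag part = 28.9655/(2*5) = 2.8965

-1.1000 ± 2.8965i


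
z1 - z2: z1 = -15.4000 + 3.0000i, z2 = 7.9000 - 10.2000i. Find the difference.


Real: -15.4 - 7.9 = -23.3
Imag: 3 + 10.2 = 13.2

-23.3000 + 13.2000i


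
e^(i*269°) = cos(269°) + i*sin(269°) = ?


cos(269°) = -0.0175
sin(269°) = -0.9998

e^(i*269°) = -0.0175 - 0.9998i


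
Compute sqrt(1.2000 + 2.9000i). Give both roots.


|z| = sqrt(1.44+8.41) = 3.1385
sqrt((|z|+a)/2) = sqrt((3.1385+1.2)/2) = sqrt(2.1692) = 1.4728
sqrt((|z|-a)/2) = sqrt((3.1385-1.2)/2) = sqrt(0.9692) = 0.9845

±(1.4728 + 0.9845i) i.e. 1.4728 + 0.9845i and -1.4728 - 0.9845i


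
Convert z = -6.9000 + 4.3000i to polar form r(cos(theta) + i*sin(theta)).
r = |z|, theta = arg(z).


r = sqrt(47.61+18.49) = sqrt(66.1) = 8.1302
theta = atan2(4.3, -6.9) = 148.0693 degrees

r = 8.1302, theta = 148.0693 degrees


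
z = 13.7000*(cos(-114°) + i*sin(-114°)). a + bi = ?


a = 13.7000*cos(-114°) = 13.7000*(-0.40674) = -5.5723
b = 13.7000*sin(-114°) = 13.7000*(-0.91355) = -12.5156

-5.5723 - 12.5156i


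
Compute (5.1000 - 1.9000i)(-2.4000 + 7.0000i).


Real = 5.1*(-2.4) - (-1.9)*7 = -12.24 - (-13.3) = 1.06
Imag = 5.1*7 - (2.4)*(-1.9) = 35.7 + 4.56 = 40.26

1.0600 + 40.2600i


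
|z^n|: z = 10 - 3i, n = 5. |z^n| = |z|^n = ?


|z| = sqrt(100+9) = sqrt(109) = 10.4403
|z^5| = |z|^5 = (sqrt(109))^5 = 109^2 * sqrt(109) = 11881*sqrt(109)

|z^5| = 11881*sqrt(109) ≈ 124041.2816


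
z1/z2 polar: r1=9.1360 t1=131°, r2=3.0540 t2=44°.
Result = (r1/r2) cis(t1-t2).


r = 9.1360 / 3.0540 = 2.9915
theta = 131° - 44° = 87° = 87° (mod 360)

2.9915 cis(87°)


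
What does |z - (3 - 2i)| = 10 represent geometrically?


|z - z0| = r is a circle with center z0 and radius r.
Center = (3, -2), radius = 10

Circle with center (3, -2) and radius 10


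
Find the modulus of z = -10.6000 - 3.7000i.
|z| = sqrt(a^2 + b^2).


|z| = sqrt((-10.6)^2 + (-3.7)^2) = sqrt(112.36 + 13.69) = sqrt(126.05) = 11.2272

|z| = 11.2272


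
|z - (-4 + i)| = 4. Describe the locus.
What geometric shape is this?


|z - z0| = r is a circle with center z0 and radius r.
Center = (-4, 1), radius = 4

Circle with center (-4, 1) and radius 4


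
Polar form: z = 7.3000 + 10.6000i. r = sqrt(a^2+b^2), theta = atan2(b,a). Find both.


r = sqrt(53.29+112.36) = sqrt(165.65) = 12.8705
theta = atan2(10.6, 7.3) = 55.4456 degrees

r = 12.8705, theta = 55.4456 degrees


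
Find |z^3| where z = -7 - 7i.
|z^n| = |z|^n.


|z| = sqrt(49+49) = sqrt(98) = 9.8995
|z^3| = |z|^3 = (sqrt(98))^3 = 98*sqrt(98)

|z^3| = 98*sqrt(98) ≈ 970.1505


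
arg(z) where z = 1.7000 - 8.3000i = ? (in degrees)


Re = 1.7, Im = -8.3
arg = atan2(-8.3, 1.7) = -78.4248 degrees

arg(z) = -78.4248 degrees


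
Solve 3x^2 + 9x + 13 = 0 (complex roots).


disc = 9^2 - 4*3*13 = 81 - 156 = -75
sqrt(|disc|) = sqrt(75) = 8.6603
Real part = -9/(2*3) = -1.5000
Imag part = 8.6603/(2*3) = 1.4434

-1.5000 ± 1.4434i


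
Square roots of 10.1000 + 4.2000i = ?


|z| = sqrt(102.01+17.64) = 10.9385
sqrt((|z|+a)/2) = sqrt((10.9385+10.1)/2) = sqrt(10.5192) = 3.2433
sqrt((|z|-a)/2) = sqrt((10.9385-10.1)/2) = sqrt(0.4192) = 0.6475

±(3.2433 + 0.6475i) i.e. 3.2433 + 0.6475i and -3.2433 - 0.6475i


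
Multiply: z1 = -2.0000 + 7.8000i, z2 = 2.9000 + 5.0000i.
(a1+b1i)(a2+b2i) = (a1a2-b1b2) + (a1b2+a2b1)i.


Real = -2*2.9 - 7.8*5 = -5.8 - 39 = -44.8
Imag = -2*5 + 2.9*7.8 = -10 + 22.62 = 12.62

-44.8000 + 12.6200i


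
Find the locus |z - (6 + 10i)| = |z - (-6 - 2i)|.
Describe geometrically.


Equal distances means the locus is the perpendicular bisector of z1 and z2.
Midpoint = ((6+(-6))/2, (10+(-2))/2) = (0, 4.0000)

Perpendicular bisector through (0, 4.0000)


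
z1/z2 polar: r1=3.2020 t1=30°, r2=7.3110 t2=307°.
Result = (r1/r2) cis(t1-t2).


r = 3.2020 / 7.3110 = 0.4380
theta = 30° - 307° = -277° = 83° (mod 360)

0.4380 cis(83°)


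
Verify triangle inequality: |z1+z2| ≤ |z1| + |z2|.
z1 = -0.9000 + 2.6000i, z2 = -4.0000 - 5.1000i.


|z1| = sqrt((-0.9)^2 + 2.6^2) = sqrt(7.57) = 2.7514
|z2| = sqrt((-4)^2 + (-5.1)^2) = sqrt(42.01) = 6.4815
z1+z2 = -4.9000 - 2.5000i
|z1+z2| = sqrt(30.26) = 5.5009
|z1|+|z2| = 2.7514 + 6.4815 = 9.2329

|z1+z2| = 5.5009 ≤ |z1|+|z2| = 9.2329 (verified)


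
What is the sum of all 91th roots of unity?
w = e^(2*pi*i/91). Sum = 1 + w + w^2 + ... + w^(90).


The sum of all 91th roots of unity is 0.
Geometric series: (1 - w^91)/(1 - w) = (1-1)/(1-w) = 0 since w^91 = 1, w ≠ 1.
Alternatively: coefficient of z^90 in z^91 - 1 is 0.

0


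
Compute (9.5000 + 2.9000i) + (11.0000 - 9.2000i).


Real: 9.5 + 11 = 20.5
Imag: 2.9 - 9.2 = -6.3

20.5000 - 6.3000i


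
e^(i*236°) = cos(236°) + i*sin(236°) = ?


cos(236°) = -0.5592
sin(236°) = -0.8290

e^(i*236°) = -0.5592 - 0.8290i


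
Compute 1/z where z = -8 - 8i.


|z|^2 = 64+64 = 128
1/z = (-8 + 8i)/128

1/z = -0.0625 + 0.0625i


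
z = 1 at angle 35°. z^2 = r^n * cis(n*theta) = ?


r^2 = 1^2 = 1
n*theta = 2*35° = 70° = 70° (mod 360)
a = 1*cos(70°) = 0.3420
b = 1*sin(70°) = 0.9397

1 cis(70°) = 0.3420 + 0.9397i


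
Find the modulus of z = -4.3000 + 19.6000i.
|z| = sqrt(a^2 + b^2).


|z| = sqrt((-4.3)^2 + 19.6^2) = sqrt(18.49 + 384.16) = sqrt(402.65) = 20.0661

|z| = 20.0661


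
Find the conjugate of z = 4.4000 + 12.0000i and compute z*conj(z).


z_bar = 4.4000 - 12.0000i
z*z_bar = 4.4^2 + 12^2 = 19.36 + 144 = 163.36

z_bar = 4.4000 - 12.0000i, z*z_bar = 163.36


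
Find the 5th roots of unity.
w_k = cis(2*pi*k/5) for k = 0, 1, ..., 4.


The 5th roots of unity are cis(360k/5°) for k=0..4
Angle step = 360/5 = 72°
Primitive root: cis(72°)
Primitive root = 0.3090 + 0.9511i

5 roots at angles: 0°, 72°, 144°, 216°, 288°


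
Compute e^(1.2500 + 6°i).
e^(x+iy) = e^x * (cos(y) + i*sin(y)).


e^1.2500 = 3.4903
cos(6°) = 0.99452
sin(6°) = 0.10453
Real = 3.4903*0.99452 = 3.4712
Imag = 3.4903*0.10453 = 0.3648

3.4712 + 0.3648i


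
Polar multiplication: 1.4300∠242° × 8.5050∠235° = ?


r = 1.4300 * 8.5050 = 12.1622
theta = 242° + 235° = 477° = 117° (mod 360)

12.1622 cis(117°)


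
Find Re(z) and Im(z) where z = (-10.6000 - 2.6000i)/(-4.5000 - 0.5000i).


Multiply by conjugate: (-10.6000 - 2.6000i)(-4.5000 + 0.5000i) / ((-4.5)^2 + (-0.5)^2)
Numerator real = -10.6*(-4.5) - (2.6)*(-0.5) = 49
Numerator imag = -2.6*(-4.5) - (-10.6)*(-0.5) = 6.4
Denominator = 20.5
Re(z) = 49/20.5 = 2.3902
Im(z) = 6.4/20.5 = 0.3122

Re(z) = 2.3902, Im(z) = 0.3122


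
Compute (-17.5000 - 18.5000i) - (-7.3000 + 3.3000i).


Real: -17.5 + 7.3 = -10.2
Imag: -18.5 - 3.3 = -21.8

-10.2000 - 21.8000i


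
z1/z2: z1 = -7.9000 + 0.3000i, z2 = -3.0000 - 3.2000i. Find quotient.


Conjugate of z2 = -3.0000 + 3.2000i
Numerator: (-7.9000 + 0.3000i)(-3.0000 + 3.2000i) = 22.7400 - 26.1800i
Denominator: (-3)^2 + (-3.2)^2 = 19.24
Result = (22.7400 - 26.1800i)/19.24

1.1819 - 1.3607i


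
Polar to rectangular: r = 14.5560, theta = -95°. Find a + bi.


a = 14.5560*cos(-95°) = 14.5560*(-0.087156) = -1.2686
b = 14.5560*sin(-95°) = 14.5560*(-0.996195) = -14.5006

-1.2686 - 14.5006i


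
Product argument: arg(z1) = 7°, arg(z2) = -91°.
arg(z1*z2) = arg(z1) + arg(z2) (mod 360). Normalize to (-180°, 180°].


arg(z1*z2) = 7° - 91° = -84°
Normalized to (-180°, 180°]: -84°

-84°


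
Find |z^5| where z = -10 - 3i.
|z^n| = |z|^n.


|z| = sqrt(100+9) = sqrt(109) = 10.4403
|z^5| = |z|^5 = (sqrt(109))^5 = 109^2 * sqrt(109) = 11881*sqrt(109)

|z^5| = 11881*sqrt(109) ≈ 124041.2816


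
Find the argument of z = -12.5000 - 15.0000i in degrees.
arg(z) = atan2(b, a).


Re = -12.5, Im = -15
arg = atan2(-15, -12.5) = -129.8056 degrees

arg(z) = -129.8056 degrees


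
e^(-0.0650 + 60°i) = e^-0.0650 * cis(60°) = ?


e^-0.0650 = 0.93707
cos(60°) = 0.5
sin(60°) = 0.866
Real = 0.93707*0.5 = 0.4685
Imag = 0.93707*0.866 = 0.8115

0.4685 + 0.8115i


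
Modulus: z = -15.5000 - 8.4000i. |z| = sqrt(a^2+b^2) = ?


|z| = sqrt((-15.5)^2 + (-8.4)^2) = sqrt(240.25 + 70.56) = sqrt(310.81) = 17.6298

|z| = 17.6298


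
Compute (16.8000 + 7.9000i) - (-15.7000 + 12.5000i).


Real: 16.8 + 15.7 = 32.5
Imag: 7.9 - 12.5 = -4.6

32.5000 - 4.6000i


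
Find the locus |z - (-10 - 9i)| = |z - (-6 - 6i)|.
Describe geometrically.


Equal distances means the locus is the perpendicular bisector of z1 and z2.
Midpoint = ((-10+(-6))/2, (-9+(-6))/2) = (-8.0000, -7.5000)

Perpendicular bisector through (-8.0000, -7.5000)


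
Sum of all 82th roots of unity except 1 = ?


With w = e^(2*pi*i/82), all 82 of the 82th roots of unity w^0 = 1, w, ..., w^(81) sum to 0: 1 + w + ... + w^(81) = (1 - w^82)/(1 - w) = 0 since w^82 = 1, w ≠ 1.
Removing the root 1: w + w^2 + ... + w^(81) = 0 - 1 = -1

Sum = -1


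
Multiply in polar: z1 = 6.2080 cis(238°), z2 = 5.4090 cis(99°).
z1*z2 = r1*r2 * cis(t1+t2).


r = 6.2080 * 5.4090 = 33.5791
theta = 238° + 99° = 337° = 337° (mod 360)

33.5791 cis(337°)


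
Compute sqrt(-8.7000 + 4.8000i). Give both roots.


|z| = sqrt(75.69+23.04) = 9.9363
sqrt((|z|+a)/2) = sqrt((9.9363+(-8.7))/2) = sqrt(0.6181) = 0.7862
sqrt((|z|-a)/2) = sqrt((9.9363-(-8.7))/2) = sqrt(9.3181) = 3.0526

±(0.7862 + 3.0526i) i.e. 0.7862 + 3.0526i and -0.7862 - 3.0526i


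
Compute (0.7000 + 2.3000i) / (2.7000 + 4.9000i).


Conjugate of z2 = 2.7000 - 4.9000i
Numerator: (0.7000 + 2.3000i)(2.7000 - 4.9000i) = 13.1600 + 2.7800i
Denominator: 2.7^2 + 4.9^2 = 31.3
Result = (13.1600 + 2.7800i)/31.3

0.4204 + 0.0888i


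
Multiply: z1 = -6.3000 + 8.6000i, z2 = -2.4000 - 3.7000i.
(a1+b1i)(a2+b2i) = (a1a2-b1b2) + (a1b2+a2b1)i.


Real = -6.3*(-2.4) - 8.6*(-3.7) = 15.12 - (-31.82) = 46.94
Imag = -6.3*(-3.7) - (2.4)*8.6 = 23.31 - (20.64) = 2.67

46.9400 + 2.6700i


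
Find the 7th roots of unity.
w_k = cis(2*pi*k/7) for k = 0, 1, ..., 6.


The 7th roots of unity are cis(360k/7°) for k=0..6
Angle step = 360/7 = 51.4286°
Primitive root: cis(51.4286°)
Primitive root = 0.6235 + 0.7818i

7 roots at angles: 0°, 51.4286°, 102.8571°, 154.2857°, 205.7143°, 257.1429°, 308.5714°


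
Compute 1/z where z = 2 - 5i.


|z|^2 = 4+25 = 29
1/z = (2 + 5i)/29

1/z = 0.0690 + 0.1724i


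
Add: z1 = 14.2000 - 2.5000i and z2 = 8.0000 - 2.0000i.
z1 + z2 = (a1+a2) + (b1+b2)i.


Real: 14.2 + 8 = 22.2
Imag: -2.5 - 2 = -4.5

22.2000 - 4.5000i


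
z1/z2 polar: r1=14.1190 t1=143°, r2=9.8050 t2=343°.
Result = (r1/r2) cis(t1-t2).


r = 14.1190 / 9.8050 = 1.4400
theta = 143° - 343° = -200° = 160° (mod 360)

1.4400 cis(160°)


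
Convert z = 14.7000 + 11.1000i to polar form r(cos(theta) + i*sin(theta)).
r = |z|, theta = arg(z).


r = sqrt(216.09+123.21) = sqrt(339.3) = 18.4201
theta = atan2(11.1, 14.7) = 37.0565 degrees

r = 18.4201, theta = 37.0565 degrees


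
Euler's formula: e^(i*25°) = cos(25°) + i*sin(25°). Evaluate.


cos(25°) = 0.9063
sin(25°) = 0.4226

e^(i*25°) = 0.9063 + 0.4226i


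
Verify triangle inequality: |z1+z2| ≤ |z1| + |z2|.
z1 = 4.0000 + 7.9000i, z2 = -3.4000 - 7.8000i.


|z1| = sqrt(4^2 + 7.9^2) = sqrt(78.41) = 8.8549
|z2| = sqrt((-3.4)^2 + (-7.8)^2) = sqrt(72.4) = 8.5088
z1+z2 = 0.6000 + 0.1000i
|z1+z2| = sqrt(0.37) = 0.6083
|z1|+|z2| = 8.8549 + 8.5088 = 17.3637

|z1+z2| = 0.6083 ≤ |z1|+|z2| = 17.3637 (verified)


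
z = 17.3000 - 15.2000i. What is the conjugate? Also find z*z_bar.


z_bar = 17.3000 + 15.2000i
z*z_bar = 17.3^2 + (-15.2)^2 = 299.29 + 231.04 = 530.33

z_bar = 17.3000 + 15.2000i, z*z_bar = 530.33


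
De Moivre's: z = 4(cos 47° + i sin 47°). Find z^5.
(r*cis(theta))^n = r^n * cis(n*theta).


r^5 = 4^5 = 1024
n*theta = 5*47° = 235° = 235° (mod 360)
a = 1024*cos(235°) = -587.3423
b = 1024*sin(235°) = -838.8117

1024 cis(235°) = -587.3423 - 838.8117i


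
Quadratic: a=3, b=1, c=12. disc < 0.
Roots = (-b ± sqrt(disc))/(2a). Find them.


disc = 1^2 - 4*3*12 = 1 - 144 = -143
sqrt(|disc|) = sqrt(143) = 11.9583
Real part = -1/(2*3) = -0.1667
Imag part = 11.9583/(2*3) = 1.9930

-0.1667 ± 1.9930i


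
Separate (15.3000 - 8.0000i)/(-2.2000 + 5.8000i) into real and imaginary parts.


Multiply by conjugate: (15.3000 - 8.0000i)(-2.2000 - 5.8000i) / ((-2.2)^2 + 5.8^2)
Numerator real = 15.3*(-2.2) - (8)*5.8 = -80.06
Numerator imag = -8*(-2.2) - 15.3*5.8 = -71.14
Denominator = 38.48
Re(z) = -80.06/38.48 = -2.0806
Im(z) = -71.14/38.48 = -1.8488

Re(z) = -2.0806, Im(z) = -1.8488


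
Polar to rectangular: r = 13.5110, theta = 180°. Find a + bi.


a = 13.5110*cos(180°) = 13.5110*(-1) = -13.5110
b = 13.5110*sin(180°) = 13.5110*0 = 0

-13.5110 + 0i


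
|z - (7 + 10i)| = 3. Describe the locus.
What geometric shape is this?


|z - z0| = r is a circle with center z0 and radius r.
Center = (7, 10), radius = 3

Circle with center (7, 10) and radius 3


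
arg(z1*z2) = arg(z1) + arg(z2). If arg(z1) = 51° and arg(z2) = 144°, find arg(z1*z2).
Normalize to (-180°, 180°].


arg(z1*z2) = 51° + 144° = 195°
Normalized to (-180°, 180°]: -165°

-165°


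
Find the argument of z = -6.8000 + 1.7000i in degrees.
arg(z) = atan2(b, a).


Re = -6.8, Im = 1.7
arg = atan2(1.7, -6.8) = 165.9638 degrees

arg(z) = 165.9638 degrees


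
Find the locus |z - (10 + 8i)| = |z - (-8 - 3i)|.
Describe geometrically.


Equal distances means the locus is the perpendicular bisector of z1 and z2.
Midpoint = ((10+(-8))/2, (8+(-3))/2) = (1.0000, 2.5000)

Perpendicular bisector through (1.0000, 2.5000)


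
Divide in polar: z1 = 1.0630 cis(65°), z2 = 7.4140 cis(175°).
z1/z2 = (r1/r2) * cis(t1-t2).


r = 1.0630 / 7.4140 = 0.1434
theta = 65° - 175° = -110° = 250° (mod 360)

0.1434 cis(250°)


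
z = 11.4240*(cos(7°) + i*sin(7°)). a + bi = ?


a = 11.4240*cos(7°) = 11.4240*0.992546 = 11.3388
b = 11.4240*sin(7°) = 11.4240*0.12187 = 1.3922

11.3388 + 1.3922i


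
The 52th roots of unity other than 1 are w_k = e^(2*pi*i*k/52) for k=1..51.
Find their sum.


With w = e^(2*pi*i/52), all 52 of the 52th roots of unity w^0 = 1, w, ..., w^(51) sum to 0: 1 + w + ... + w^(51) = (1 - w^52)/(1 - w) = 0 since w^52 = 1, w ≠ 1.
Removing the root 1: w + w^2 + ... + w^(51) = 0 - 1 = -1

Sum = -1


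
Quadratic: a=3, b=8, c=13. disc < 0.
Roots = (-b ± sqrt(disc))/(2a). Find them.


disc = 8^2 - 4*3*13 = 64 - 156 = -92
sqrt(|disc|) = sqrt(92) = 9.5917
Real part = -8/(2*3) = -1.3333
Imag part = 9.5917/(2*3) = 1.5986

-1.3333 ± 1.5986i


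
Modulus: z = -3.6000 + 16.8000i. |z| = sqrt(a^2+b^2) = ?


|z| = sqrt((-3.6)^2 + 16.8^2) = sqrt(12.96 + 282.24) = sqrt(295.2) = 17.1814

|z| = 17.1814


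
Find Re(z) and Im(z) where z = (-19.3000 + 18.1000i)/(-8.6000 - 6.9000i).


Multiply by conjugate: (-19.3000 + 18.1000i)(-8.6000 + 6.9000i) / ((-8.6)^2 + (-6.9)^2)
Numerator real = -19.3*(-8.6) + 18.1*(-6.9) = 41.09
Numerator imag = 18.1*(-8.6) - (-19.3)*(-6.9) = -288.83
Denominator = 121.57
Re(z) = 41.09/121.57 = 0.3380
Im(z) = -288.83/121.57 = -2.3758

Re(z) = 0.3380, Im(z) = -2.3758


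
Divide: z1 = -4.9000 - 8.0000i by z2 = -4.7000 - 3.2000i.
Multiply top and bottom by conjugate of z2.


Conjugate of z2 = -4.7000 + 3.2000i
Numerator: (-4.9000 - 8.0000i)(-4.7000 + 3.2000i) = 48.6300 + 21.9200i
Denominator: (-4.7)^2 + (-3.2)^2 = 32.33
Result = (48.6300 + 21.9200i)/32.33

1.5042 + 0.6780i


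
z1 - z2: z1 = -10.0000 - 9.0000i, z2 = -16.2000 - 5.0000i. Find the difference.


Real: -10 + 16.2 = 6.2
Imag: -9 + 5 = -4

6.2000 - 4.0000i


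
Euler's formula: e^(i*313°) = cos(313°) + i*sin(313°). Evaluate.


cos(313°) = 0.6820
sin(313°) = -0.7314

e^(i*313°) = 0.6820 - 0.7314i


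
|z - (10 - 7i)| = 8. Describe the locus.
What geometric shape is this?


|z - z0| = r is a circle with center z0 and radius r.
Center = (10, -7), radius = 8

Circle with center (10, -7) and radius 8


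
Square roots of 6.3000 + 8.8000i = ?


|z| = sqrt(39.69+77.44) = 10.8227
sqrt((|z|+a)/2) = sqrt((10.8227+6.3)/2) = sqrt(8.5613) = 2.9260
sqrt((|z|-a)/2) = sqrt((10.8227-6.3)/2) = sqrt(2.2613) = 1.5038

±(2.9260 + 1.5038i) i.e. 2.9260 + 1.5038i and -2.9260 - 1.5038i


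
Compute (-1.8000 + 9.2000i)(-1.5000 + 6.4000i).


Real = -1.8*(-1.5) - 9.2*6.4 = 2.7 - 58.88 = -56.18
Imag = -1.8*6.4 - (1.5)*9.2 = -11.52 - (13.8) = -25.32

-56.1800 - 25.3200i


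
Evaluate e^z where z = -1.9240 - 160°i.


e^-1.9240 = 0.1460
cos(-160°) = -0.9397
sin(-160°) = -0.342
Real = 0.1460*(-0.9397) = -0.1372
Imag = 0.1460*(-0.342) = -0.0499

-0.1372 - 0.0499i


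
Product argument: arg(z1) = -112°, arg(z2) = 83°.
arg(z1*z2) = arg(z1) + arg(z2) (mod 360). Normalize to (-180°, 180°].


arg(z1*z2) = -112° + 83° = -29°
Normalized to (-180°, 180°]: -29°

-29°


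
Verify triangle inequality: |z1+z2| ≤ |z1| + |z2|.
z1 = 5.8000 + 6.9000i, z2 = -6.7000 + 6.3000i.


|z1| = sqrt(5.8^2 + 6.9^2) = sqrt(81.25) = 9.0139
|z2| = sqrt((-6.7)^2 + 6.3^2) = sqrt(84.58) = 9.1967
z1+z2 = -0.9000 + 13.2000i
|z1+z2| = sqrt(175.05) = 13.2306
|z1|+|z2| = 9.0139 + 9.1967 = 18.2106

|z1+z2| = 13.2306 ≤ |z1|+|z2| = 18.2106 (verified)


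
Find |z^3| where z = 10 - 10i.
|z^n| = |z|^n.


|z| = sqrt(100+100) = sqrt(200) = 14.1421
|z^3| = |z|^3 = (sqrt(200))^3 = 200*sqrt(200)

|z^3| = 200*sqrt(200) ≈ 2828.4271


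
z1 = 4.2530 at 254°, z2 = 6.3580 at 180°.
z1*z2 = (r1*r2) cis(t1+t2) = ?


r = 4.2530 * 6.3580 = 27.0406
theta = 254° + 180° = 434° = 74° (mod 360)

27.0406 cis(74°)


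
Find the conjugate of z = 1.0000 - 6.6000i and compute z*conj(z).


z_bar = 1.0000 + 6.6000i
z*z_bar = 1^2 + (-6.6)^2 = 1 + 43.56 = 44.56

z_bar = 1.0000 + 6.6000i, z*z_bar = 44.56


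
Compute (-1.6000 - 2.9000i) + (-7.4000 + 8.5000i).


Real: -1.6 - 7.4 = -9
Imag: -2.9 + 8.5 = 5.6

-9.0000 + 5.6000i


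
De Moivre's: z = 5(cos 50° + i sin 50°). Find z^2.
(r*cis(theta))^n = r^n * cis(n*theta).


r^2 = 5^2 = 25
n*theta = 2*50° = 100° = 100° (mod 360)
a = 25*cos(100°) = -4.3412
b = 25*sin(100°) = 24.6202

25 cis(100°) = -4.3412 + 24.6202i


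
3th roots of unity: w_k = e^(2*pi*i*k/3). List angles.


The 3th roots of unity are cis(360k/3°) for k=0..2
Angle step = 360/3 = 120°
Primitive root: cis(120°)
Primitive root = -0.5000 + 0.8660i

3 roots at angles: 0°, 120°, 240°


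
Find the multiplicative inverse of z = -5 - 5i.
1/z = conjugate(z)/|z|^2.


|z|^2 = 25+25 = 50
1/z = (-5 + 5i)/50

1/z = -0.1000 + 0.1000i


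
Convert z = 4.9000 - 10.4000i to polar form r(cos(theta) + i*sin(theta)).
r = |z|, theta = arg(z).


r = sqrt(24.01+108.16) = sqrt(132.17) = 11.4965
theta = atan2(-10.4, 4.9) = -64.7724 degrees

r = 11.4965, theta = -64.7724 degrees


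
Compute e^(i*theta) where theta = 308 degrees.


cos(308°) = 0.6157
sin(308°) = -0.7880

e^(i*308°) = 0.6157 - 0.7880i


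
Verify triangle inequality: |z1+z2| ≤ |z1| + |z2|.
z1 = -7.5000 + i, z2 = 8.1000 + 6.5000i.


|z1| = sqrt((-7.5)^2 + 1^2) = sqrt(57.25) = 7.5664
|z2| = sqrt(8.1^2 + 6.5^2) = sqrt(107.86) = 10.3856
z1+z2 = 0.6000 + 7.5000i
|z1+z2| = sqrt(56.61) = 7.5240
|z1|+|z2| = 7.5664 + 10.3856 = 17.9520

|z1+z2| = 7.5240 ≤ |z1|+|z2| = 17.9520 (verified)


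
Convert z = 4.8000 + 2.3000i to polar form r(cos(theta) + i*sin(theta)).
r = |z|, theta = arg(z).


r = sqrt(23.04+5.29) = sqrt(28.33) = 5.3226
theta = atan2(2.3, 4.8) = 25.6022 degrees

r = 5.3226, theta = 25.6022 degrees


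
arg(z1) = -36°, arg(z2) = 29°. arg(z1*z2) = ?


arg(z1*z2) = -36° + 29° = -7°
Normalized to (-180°, 180°]: -7°

-7°


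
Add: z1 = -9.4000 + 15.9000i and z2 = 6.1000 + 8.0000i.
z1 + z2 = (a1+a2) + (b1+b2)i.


Real: -9.4 + 6.1 = -3.3
Imag: 15.9 + 8 = 23.9

-3.3000 + 23.9000i


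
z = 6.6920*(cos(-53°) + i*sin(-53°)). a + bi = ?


a = 6.6920*cos(-53°) = 6.6920*0.601815 = 4.0273
b = 6.6920*sin(-53°) = 6.6920*(-0.79864) = -5.3445

4.0273 - 5.3445i


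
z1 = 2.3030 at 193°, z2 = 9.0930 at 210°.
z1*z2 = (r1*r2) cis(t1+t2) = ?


r = 2.3030 * 9.0930 = 20.9412
theta = 193° + 210° = 403° = 43° (mod 360)

20.9412 cis(43°)


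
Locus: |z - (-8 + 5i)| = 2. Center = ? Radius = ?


|z - z0| = r is a circle with center z0 and radius r.
Center = (-8, 5), radius = 2

Circle with center (-8, 5) and radius 2


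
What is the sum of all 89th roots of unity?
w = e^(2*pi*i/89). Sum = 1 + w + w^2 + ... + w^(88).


The sum of all 89th roots of unity is 0.
Geometric series: (1 - w^89)/(1 - w) = (1-1)/(1-w) = 0 since w^89 = 1, w ≠ 1.
Alternatively: coefficient of z^88 in z^89 - 1 is 0.

0


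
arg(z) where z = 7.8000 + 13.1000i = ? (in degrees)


Re = 7.8, Im = 13.1
arg = atan2(13.1, 7.8) = 59.2296 degrees

arg(z) = 59.2296 degrees


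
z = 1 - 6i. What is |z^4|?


|z| = sqrt(1+36) = sqrt(37) = 6.0828
|z^4| = |z|^4 = (sqrt(37))^4 = 37^2 = 1369

|z^4| = 1369


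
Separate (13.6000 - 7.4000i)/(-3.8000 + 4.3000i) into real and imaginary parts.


Multiply by conjugate: (13.6000 - 7.4000i)(-3.8000 - 4.3000i) / ((-3.8)^2 + 4.3^2)
Numerator real = 13.6*(-3.8) - (7.4)*4.3 = -83.5
Numerator imag = -7.4*(-3.8) - 13.6*4.3 = -30.36
Denominator = 32.93
Re(z) = -83.5/32.93 = -2.5357
Im(z) = -30.36/32.93 = -0.9220

Re(z) = -2.5357, Im(z) = -0.9220


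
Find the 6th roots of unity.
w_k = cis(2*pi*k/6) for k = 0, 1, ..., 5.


The 6th roots of unity are cis(360k/6°) for k=0..5
Angle step = 360/6 = 60°
Primitive root: cis(60°)
Primitive root = 0.5000 + 0.8660i

6 roots at angles: 0°, 60°, 120°, 180°, 240°, 300°


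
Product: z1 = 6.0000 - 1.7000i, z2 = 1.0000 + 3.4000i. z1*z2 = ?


Real = 6*1 - (-1.7)*3.4 = 6 - (-5.78) = 11.78
Imag = 6*3.4 + 1*(-1.7) = 20.4 - (1.7) = 18.7

11.7800 + 18.7000i


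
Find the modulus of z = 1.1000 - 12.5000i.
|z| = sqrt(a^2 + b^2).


|z| = sqrt(1.1^2 + (-12.5)^2) = sqrt(1.21 + 156.25) = sqrt(157.46) = 12.5483

|z| = 12.5483


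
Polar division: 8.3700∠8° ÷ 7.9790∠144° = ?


r = 8.3700 / 7.9790 = 1.0490
theta = 8° - 144° = -136° = 224° (mod 360)

1.0490 cis(224°)


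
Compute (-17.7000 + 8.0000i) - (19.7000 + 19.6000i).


Real: -17.7 - 19.7 = -37.4
Imag: 8 - 19.6 = -11.6

-37.4000 - 11.6000i


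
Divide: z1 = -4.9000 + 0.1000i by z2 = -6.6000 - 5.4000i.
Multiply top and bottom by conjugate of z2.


Conjugate of z2 = -6.6000 + 5.4000i
Numerator: (-4.9000 + 0.1000i)(-6.6000 + 5.4000i) = 31.8000 - 27.1200i
Denominator: (-6.6)^2 + (-5.4)^2 = 72.72
Result = (31.8000 - 27.1200i)/72.72

0.4373 - 0.3729i


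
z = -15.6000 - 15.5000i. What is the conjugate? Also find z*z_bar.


z_bar = -15.6000 + 15.5000i
z*z_bar = (-15.6)^2 + (-15.5)^2 = 243.36 + 240.25 = 483.61

z_bar = -15.6000 + 15.5000i, z*z_bar = 483.61


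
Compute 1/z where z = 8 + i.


|z|^2 = 64+1 = 65
1/z = (8 - 1i)/65

1/z = 0.1231 - 0.0154i


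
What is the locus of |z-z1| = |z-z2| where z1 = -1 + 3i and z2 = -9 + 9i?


Equal distances means the locus is the perpendicular bisector of z1 and z2.
Midpoint = ((-1+(-9))/2, (3+9)/2) = (-5.0000, 6.0000)

Perpendicular bisector through (-5.0000, 6.0000)


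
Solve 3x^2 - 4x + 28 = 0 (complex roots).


disc = (-4)^2 - 4*3*28 = 16 - 336 = -320
sqrt(|disc|) = sqrt(320) = 17.8885
Real part = 4/(2*3) = 0.6667
Imag part = 17.8885/(2*3) = 2.9814

0.6667 ± 2.9814i


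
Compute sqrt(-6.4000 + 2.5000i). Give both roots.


|z| = sqrt(40.96+6.25) = 6.8710
sqrt((|z|+a)/2) = sqrt((6.8710+(-6.4))/2) = sqrt(0.2355) = 0.4853
sqrt((|z|-a)/2) = sqrt((6.8710-(-6.4))/2) = sqrt(6.6355) = 2.5759

±(0.4853 + 2.5759i) i.e. 0.4853 + 2.5759i and -0.4853 - 2.5759i


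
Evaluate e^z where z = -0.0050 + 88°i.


e^-0.0050 = 0.9950
cos(88°) = 0.0349
sin(88°) = 0.9994
Real = 0.9950*0.0349 = 0.0347
Imag = 0.9950*0.9994 = 0.9944

0.0347 + 0.9944i


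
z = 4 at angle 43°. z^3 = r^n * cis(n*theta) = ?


r^3 = 4^3 = 64
n*theta = 3*43° = 129° = 129° (mod 360)
a = 64*cos(129°) = -40.2765
b = 64*sin(129°) = 49.7373

64 cis(129°) = -40.2765 + 49.7373i


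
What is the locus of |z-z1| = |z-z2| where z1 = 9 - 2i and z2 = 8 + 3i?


Equal distances means the locus is the perpendicular bisector of z1 and z2.
Midpoint = ((9+8)/2, (-2+3)/2) = (8.5000, 0.5000)

Perpendicular bisector through (8.5000, 0.5000)


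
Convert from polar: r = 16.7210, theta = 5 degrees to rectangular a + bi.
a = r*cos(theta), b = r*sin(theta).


a = 16.7210*cos(5°) = 16.7210*0.996195 = 16.6574
b = 16.7210*sin(5°) = 16.7210*0.087156 = 1.4573

16.6574 + 1.4573i


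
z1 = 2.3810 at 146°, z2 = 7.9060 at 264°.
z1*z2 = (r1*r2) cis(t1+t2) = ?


r = 2.3810 * 7.9060 = 18.8242
theta = 146° + 264° = 410° = 50° (mod 360)

18.8242 cis(50°)


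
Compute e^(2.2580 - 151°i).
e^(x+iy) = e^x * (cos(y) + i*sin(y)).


e^2.2580 = 9.5639
cos(-151°) = -0.87462
sin(-151°) = -0.48481
Real = 9.5639*(-0.87462) = -8.3648
Imag = 9.5639*(-0.48481) = -4.6367

-8.3648 - 4.6367i


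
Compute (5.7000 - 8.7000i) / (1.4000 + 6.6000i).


Conjugate of z2 = 1.4000 - 6.6000i
Numerator: (5.7000 - 8.7000i)(1.4000 - 6.6000i) = -49.4400 - 49.8000i
Denominator: 1.4^2 + 6.6^2 = 45.52
Result = (-49.4400 - 49.8000i)/45.52

-1.0861 - 1.0940i


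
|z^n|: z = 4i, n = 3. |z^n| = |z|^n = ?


|z| = sqrt(0+16) = sqrt(16) = 4
|z^3| = |z|^3 = 4^3 = 64

|z^3| = 64


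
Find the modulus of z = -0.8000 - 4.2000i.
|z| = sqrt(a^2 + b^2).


|z| = sqrt((-0.8)^2 + (-4.2)^2) = sqrt(0.64 + 17.64) = sqrt(18.28) = 4.2755

|z| = 4.2755


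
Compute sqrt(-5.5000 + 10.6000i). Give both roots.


|z| = sqrt(30.25+112.36) = 11.9419
sqrt((|z|+a)/2) = sqrt((11.9419+(-5.5))/2) = sqrt(3.2210) = 1.7947
sqrt((|z|-a)/2) = sqrt((11.9419-(-5.5))/2) = sqrt(8.7210) = 2.9531

±(1.7947 + 2.9531i) i.e. 1.7947 + 2.9531i and -1.7947 - 2.9531i


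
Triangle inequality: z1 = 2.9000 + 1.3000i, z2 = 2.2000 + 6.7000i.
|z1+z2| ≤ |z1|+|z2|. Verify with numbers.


|z1| = sqrt(2.9^2 + 1.3^2) = sqrt(10.1) = 3.1780
|z2| = sqrt(2.2^2 + 6.7^2) = sqrt(49.73) = 7.0520
z1+z2 = 5.1000 + 8.0000i
|z1+z2| = sqrt(90.01) = 9.4874
|z1|+|z2| = 3.1780 + 7.0520 = 10.2300

|z1+z2| = 9.4874 ≤ |z1|+|z2| = 10.2300 (verified)


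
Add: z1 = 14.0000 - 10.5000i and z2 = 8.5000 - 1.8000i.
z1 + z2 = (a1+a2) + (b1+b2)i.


Real: 14 + 8.5 = 22.5
Imag: -10.5 - 1.8 = -12.3

22.5000 - 12.3000i


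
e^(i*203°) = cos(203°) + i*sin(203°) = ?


cos(203°) = -0.9205
sin(203°) = -0.3907

e^(i*203°) = -0.9205 - 0.3907i


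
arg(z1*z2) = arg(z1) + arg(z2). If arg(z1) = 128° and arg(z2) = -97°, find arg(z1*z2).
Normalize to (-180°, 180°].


arg(z1*z2) = 128° - 97° = 31°
Normalized to (-180°, 180°]: 31°

31°


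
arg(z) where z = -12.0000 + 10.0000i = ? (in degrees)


Re = -12, Im = 10
arg = atan2(10, -12) = 140.1944 degrees

arg(z) = 140.1944 degrees


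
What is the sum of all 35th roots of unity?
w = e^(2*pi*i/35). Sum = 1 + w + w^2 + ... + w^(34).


The sum of all 35th roots of unity is 0.
Geometric series: (1 - w^35)/(1 - w) = (1-1)/(1-w) = 0 since w^35 = 1, w ≠ 1.
Alternatively: coefficient of z^34 in z^35 - 1 is 0.

0


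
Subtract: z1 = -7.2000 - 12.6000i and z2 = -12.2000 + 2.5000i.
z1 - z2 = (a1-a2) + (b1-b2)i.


Real: -7.2 + 12.2 = 5
Imag: -12.6 - 2.5 = -15.1

5.0000 - 15.1000i


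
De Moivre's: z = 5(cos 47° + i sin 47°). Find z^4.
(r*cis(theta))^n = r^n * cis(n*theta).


r^4 = 5^4 = 625
n*theta = 4*47° = 188° = 188° (mod 360)
a = 625*cos(188°) = -618.9175
b = 625*sin(188°) = -86.9832

625 cis(188°) = -618.9175 - 86.9832i


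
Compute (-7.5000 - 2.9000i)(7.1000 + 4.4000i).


Real = -7.5*7.1 - (-2.9)*4.4 = -53.25 - (-12.76) = -40.49
Imag = -7.5*4.4 + 7.1*(-2.9) = -33 - (20.59) = -53.59

-40.4900 - 53.5900i


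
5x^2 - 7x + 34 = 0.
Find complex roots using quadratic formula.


disc = (-7)^2 - 4*5*34 = 49 - 680 = -631
sqrt(|disc|) = sqrt(631) = 25.1197
Real part = 7/(2*5) = 0.7000
Imag part = 25.1197/(2*5) = 2.5120

0.7000 ± 2.5120i


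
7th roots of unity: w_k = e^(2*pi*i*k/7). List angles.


The 7th roots of unity are cis(360k/7°) for k=0..6
Angle step = 360/7 = 51.4286°
Primitive root: cis(51.4286°)
Primitive root = 0.6235 + 0.7818i

7 roots at angles: 0°, 51.4286°, 102.8571°, 154.2857°, 205.7143°, 257.1429°, 308.5714°


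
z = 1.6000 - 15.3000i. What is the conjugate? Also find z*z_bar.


z_bar = 1.6000 + 15.3000i
z*z_bar = 1.6^2 + (-15.3)^2 = 2.56 + 234.09 = 236.65

z_bar = 1.6000 + 15.3000i, z*z_bar = 236.65


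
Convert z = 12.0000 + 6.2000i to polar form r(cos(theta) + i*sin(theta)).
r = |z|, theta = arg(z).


r = sqrt(144+38.44) = sqrt(182.44) = 13.5070
theta = atan2(6.2, 12) = 27.3239 degrees

r = 13.5070, theta = 27.3239 degrees


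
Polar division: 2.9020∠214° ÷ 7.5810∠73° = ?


r = 2.9020 / 7.5810 = 0.3828
theta = 214° - 73° = 141° = 141° (mod 360)

0.3828 cis(141°)


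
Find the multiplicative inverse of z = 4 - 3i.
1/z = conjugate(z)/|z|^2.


|z|^2 = 16+9 = 25
1/z = (4 + 3i)/25

1/z = 0.1600 + 0.1200i


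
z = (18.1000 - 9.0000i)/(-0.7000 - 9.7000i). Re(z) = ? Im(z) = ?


Multiply by conjugate: (18.1000 - 9.0000i)(-0.7000 + 9.7000i) / ((-0.7)^2 + (-9.7)^2)
Numerator real = 18.1*(-0.7) - (9)*(-9.7) = 74.63
Numerator imag = -9*(-0.7) - 18.1*(-9.7) = 181.87
Denominator = 94.58
Re(z) = 74.63/94.58 = 0.7891
Im(z) = 181.87/94.58 = 1.9229

Re(z) = 0.7891, Im(z) = 1.9229


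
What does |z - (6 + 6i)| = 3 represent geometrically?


|z - z0| = r is a circle with center z0 and radius r.
Center = (6, 6), radius = 3

Circle with center (6, 6) and radius 3


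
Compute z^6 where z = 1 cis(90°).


r^6 = 1^6 = 1
n*theta = 6*90° = 540° = 180° (mod 360)
a = 1*cos(180°) = -1.0000
b = 1*sin(180°) = 0

1 cis(180°) = -1.0000 + 0i


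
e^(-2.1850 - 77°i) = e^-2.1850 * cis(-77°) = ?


e^-2.1850 = 0.1125
cos(-77°) = 0.225
sin(-77°) = -0.9744
Real = 0.1125*0.225 = 0.0253
Imag = 0.1125*(-0.9744) = -0.1096

0.0253 - 0.1096i


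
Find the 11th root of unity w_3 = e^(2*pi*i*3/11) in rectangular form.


Angle = 360*3/11 = 98.1818°
a = cos(98.1818°) = -0.1423
b = sin(98.1818°) = 0.9898

-0.1423 + 0.9898i


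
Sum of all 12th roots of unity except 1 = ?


With w = e^(2*pi*i/12), all 12 of the 12th roots of unity w^0 = 1, w, ..., w^(11) sum to 0: 1 + w + ... + w^(11) = (1 - w^12)/(1 - w) = 0 since w^12 = 1, w ≠ 1.
Removing the root 1: w + w^2 + ... + w^(11) = 0 - 1 = -1

Sum = -1


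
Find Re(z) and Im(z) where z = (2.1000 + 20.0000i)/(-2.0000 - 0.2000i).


Multiply by conjugate: (2.1000 + 20.0000i)(-2.0000 + 0.2000i) / ((-2)^2 + (-0.2)^2)
Numerator real = 2.1*(-2) + 20*(-0.2) = -8.2
Numerator imag = 20*(-2) - 2.1*(-0.2) = -39.58
Denominator = 4.04
Re(z) = -8.2/4.04 = -2.0297
Im(z) = -39.58/4.04 = -9.7970

Re(z) = -2.0297, Im(z) = -9.7970


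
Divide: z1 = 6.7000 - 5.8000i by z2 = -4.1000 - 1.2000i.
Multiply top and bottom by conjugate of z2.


Conjugate of z2 = -4.1000 + 1.2000i
Numerator: (6.7000 - 5.8000i)(-4.1000 + 1.2000i) = -20.5100 + 31.8200i
Denominator: (-4.1)^2 + (-1.2)^2 = 18.25
Result = (-20.5100 + 31.8200i)/18.25

-1.1238 + 1.7436i


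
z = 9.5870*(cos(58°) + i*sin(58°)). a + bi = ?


a = 9.5870*cos(58°) = 9.5870*0.52992 = 5.0803
b = 9.5870*sin(58°) = 9.5870*0.848048 = 8.1302

5.0803 + 8.1302i


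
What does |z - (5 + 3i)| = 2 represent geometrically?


|z - z0| = r is a circle with center z0 and radius r.
Center = (5, 3), radius = 2

Circle with center (5, 3) and radius 2


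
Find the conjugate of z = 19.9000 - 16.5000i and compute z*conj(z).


z_bar = 19.9000 + 16.5000i
z*z_bar = 19.9^2 + (-16.5)^2 = 396.01 + 272.25 = 668.26

z_bar = 19.9000 + 16.5000i, z*z_bar = 668.26


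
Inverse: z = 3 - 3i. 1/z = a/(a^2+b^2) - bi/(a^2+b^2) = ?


|z|^2 = 9+9 = 18
1/z = (3 + 3i)/18

1/z = 0.1667 + 0.1667i


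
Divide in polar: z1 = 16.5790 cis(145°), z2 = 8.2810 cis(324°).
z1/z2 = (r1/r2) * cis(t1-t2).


r = 16.5790 / 8.2810 = 2.0021
theta = 145° - 324° = -179° = 181° (mod 360)

2.0021 cis(181°)


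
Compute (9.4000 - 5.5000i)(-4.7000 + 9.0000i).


Real = 9.4*(-4.7) - (-5.5)*9 = -44.18 - (-49.5) = 5.32
Imag = 9.4*9 - (4.7)*(-5.5) = 84.6 + 25.85 = 110.45

5.3200 + 110.4500i


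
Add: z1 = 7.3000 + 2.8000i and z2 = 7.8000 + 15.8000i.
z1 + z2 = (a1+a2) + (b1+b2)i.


Real: 7.3 + 7.8 = 15.1
Imag: 2.8 + 15.8 = 18.6

15.1000 + 18.6000i


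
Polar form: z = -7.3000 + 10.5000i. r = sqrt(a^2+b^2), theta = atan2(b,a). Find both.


r = sqrt(53.29+110.25) = sqrt(163.54) = 12.7883
theta = atan2(10.5, -7.3) = 124.8085 degrees

r = 12.7883, theta = 124.8085 degrees


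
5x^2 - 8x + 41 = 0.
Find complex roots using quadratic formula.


disc = (-8)^2 - 4*5*41 = 64 - 820 = -756
sqrt(|disc|) = sqrt(756) = 27.4955
Real part = 8/(2*5) = 0.8000
Imag part = 27.4955/(2*5) = 2.7495

0.8000 ± 2.7495i


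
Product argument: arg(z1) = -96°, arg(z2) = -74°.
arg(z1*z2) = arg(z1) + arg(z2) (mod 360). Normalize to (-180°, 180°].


arg(z1*z2) = -96° - 74° = -170°
Normalized to (-180°, 180°]: -170°

-170°


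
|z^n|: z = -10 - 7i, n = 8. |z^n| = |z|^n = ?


|z| = sqrt(100+49) = sqrt(149) = 12.2066
|z^8| = |z|^8 = (sqrt(149))^8 = 149^4 = 492884401

|z^8| = 492884401


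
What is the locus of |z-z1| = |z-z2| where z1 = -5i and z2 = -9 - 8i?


Equal distances means the locus is the perpendicular bisector of z1 and z2.
Midpoint = ((0+(-9))/2, (-5+(-8))/2) = (-4.5000, -6.5000)

Perpendicular bisector through (-4.5000, -6.5000)


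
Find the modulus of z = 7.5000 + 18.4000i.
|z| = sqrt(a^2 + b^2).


|z| = sqrt(7.5^2 + 18.4^2) = sqrt(56.25 + 338.56) = sqrt(394.81) = 19.8698

|z| = 19.8698


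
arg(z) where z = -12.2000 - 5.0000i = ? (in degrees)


Re = -12.2, Im = -5
arg = atan2(-5, -12.2) = -157.7144 degrees

arg(z) = -157.7144 degrees


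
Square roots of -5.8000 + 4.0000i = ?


|z| = sqrt(33.64+16) = 7.0456
sqrt((|z|+a)/2) = sqrt((7.0456+(-5.8))/2) = sqrt(0.6228) = 0.7892
sqrt((|z|-a)/2) = sqrt((7.0456-(-5.8))/2) = sqrt(6.4228) = 2.5343

±(0.7892 + 2.5343i) i.e. 0.7892 + 2.5343i and -0.7892 - 2.5343i


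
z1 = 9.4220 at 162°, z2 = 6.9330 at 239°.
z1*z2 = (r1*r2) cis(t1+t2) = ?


r = 9.4220 * 6.9330 = 65.3227
theta = 162° + 239° = 401° = 41° (mod 360)

65.3227 cis(41°)


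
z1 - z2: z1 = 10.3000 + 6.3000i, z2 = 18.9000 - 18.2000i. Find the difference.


Real: 10.3 - 18.9 = -8.6
Imag: 6.3 + 18.2 = 24.5

-8.6000 + 24.5000i


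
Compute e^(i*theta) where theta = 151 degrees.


cos(151°) = -0.8746
sin(151°) = 0.4848

e^(i*151°) = -0.8746 + 0.4848i


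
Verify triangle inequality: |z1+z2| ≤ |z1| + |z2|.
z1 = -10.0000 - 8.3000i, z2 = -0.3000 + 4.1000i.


|z1| = sqrt((-10)^2 + (-8.3)^2) = sqrt(168.89) = 12.9958
|z2| = sqrt((-0.3)^2 + 4.1^2) = sqrt(16.9) = 4.1110
z1+z2 = -10.3000 - 4.2000i
|z1+z2| = sqrt(123.73) = 11.1234
|z1|+|z2| = 12.9958 + 4.1110 = 17.1068

|z1+z2| = 11.1234 ≤ |z1|+|z2| = 17.1068 (verified)


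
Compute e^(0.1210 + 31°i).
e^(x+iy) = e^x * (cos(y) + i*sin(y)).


e^0.1210 = 1.1286
cos(31°) = 0.8572
sin(31°) = 0.51504
Real = 1.1286*0.8572 = 0.9674
Imag = 1.1286*0.51504 = 0.5813

0.9674 + 0.5813i


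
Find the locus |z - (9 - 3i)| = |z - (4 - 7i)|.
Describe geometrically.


Equal distances means the locus is the perpendicular bisector of z1 and z2.
Midpoint = ((9+4)/2, (-3+(-7))/2) = (6.5000, -5.0000)

Perpendicular bisector through (6.5000, -5.0000)


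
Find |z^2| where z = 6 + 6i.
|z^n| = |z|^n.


|z| = sqrt(36+36) = sqrt(72) = 8.4853
|z^2| = |z|^2 = (sqrt(72))^2 = 72

|z^2| = 72


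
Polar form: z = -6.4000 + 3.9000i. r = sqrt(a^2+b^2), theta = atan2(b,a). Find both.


r = sqrt(40.96+15.21) = sqrt(56.17) = 7.4947
theta = atan2(3.9, -6.4) = 148.6429 degrees

r = 7.4947, theta = 148.6429 degrees


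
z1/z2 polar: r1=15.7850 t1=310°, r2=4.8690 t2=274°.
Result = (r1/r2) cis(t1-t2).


r = 15.7850 / 4.8690 = 3.2419
theta = 310° - 274° = 36° = 36° (mod 360)

3.2419 cis(36°)


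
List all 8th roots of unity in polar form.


The 8th roots of unity are cis(360k/8°) for k=0..7
Angle step = 360/8 = 45°
Primitive root: cis(45°)
Primitive root = 0.7071 + 0.7071i

8 roots at angles: 0°, 45°, 90°, 135°, 180°, 225°, 270°, 315°


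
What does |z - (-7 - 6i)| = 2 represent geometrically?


|z - z0| = r is a circle with center z0 and radius r.
Center = (-7, -6), radius = 2

Circle with center (-7, -6) and radius 2


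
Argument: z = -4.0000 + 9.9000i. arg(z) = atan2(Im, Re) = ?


Re = -4, Im = 9.9
arg = atan2(9.9, -4) = 112.0007 degrees

arg(z) = 112.0007 degrees
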